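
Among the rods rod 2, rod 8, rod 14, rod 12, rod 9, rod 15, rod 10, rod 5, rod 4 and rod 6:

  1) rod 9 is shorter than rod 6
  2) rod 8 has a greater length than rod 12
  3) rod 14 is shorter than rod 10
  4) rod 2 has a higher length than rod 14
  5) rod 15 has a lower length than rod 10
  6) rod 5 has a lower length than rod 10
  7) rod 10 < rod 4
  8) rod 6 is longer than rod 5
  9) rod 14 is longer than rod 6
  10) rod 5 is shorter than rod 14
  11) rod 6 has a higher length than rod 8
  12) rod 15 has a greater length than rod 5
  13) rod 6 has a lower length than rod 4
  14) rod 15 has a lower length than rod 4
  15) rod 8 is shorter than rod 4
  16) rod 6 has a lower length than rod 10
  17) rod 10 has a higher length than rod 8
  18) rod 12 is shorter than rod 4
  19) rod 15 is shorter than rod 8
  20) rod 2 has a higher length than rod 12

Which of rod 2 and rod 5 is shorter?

rod 5 < rod 15 < rod 8 < rod 6 < rod 14 < rod 2, by transitivity through rod 15, rod 8, rod 6, rod 14.
So rod 5 < rod 2; rod 5 is the shorter of the two.

rod 5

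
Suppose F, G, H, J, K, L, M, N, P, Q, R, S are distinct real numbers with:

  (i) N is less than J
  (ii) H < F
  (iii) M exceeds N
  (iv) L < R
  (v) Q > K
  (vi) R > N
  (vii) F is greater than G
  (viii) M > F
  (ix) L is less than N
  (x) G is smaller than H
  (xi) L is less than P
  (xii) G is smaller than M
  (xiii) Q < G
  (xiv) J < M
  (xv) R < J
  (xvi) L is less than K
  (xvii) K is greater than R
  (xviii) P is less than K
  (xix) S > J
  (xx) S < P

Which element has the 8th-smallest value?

Q

Piecing the relations together gives one ordering: L < N < R < J < S < P < K < Q < G < H < F < M.
Counting 8 from the smallest end gives Q.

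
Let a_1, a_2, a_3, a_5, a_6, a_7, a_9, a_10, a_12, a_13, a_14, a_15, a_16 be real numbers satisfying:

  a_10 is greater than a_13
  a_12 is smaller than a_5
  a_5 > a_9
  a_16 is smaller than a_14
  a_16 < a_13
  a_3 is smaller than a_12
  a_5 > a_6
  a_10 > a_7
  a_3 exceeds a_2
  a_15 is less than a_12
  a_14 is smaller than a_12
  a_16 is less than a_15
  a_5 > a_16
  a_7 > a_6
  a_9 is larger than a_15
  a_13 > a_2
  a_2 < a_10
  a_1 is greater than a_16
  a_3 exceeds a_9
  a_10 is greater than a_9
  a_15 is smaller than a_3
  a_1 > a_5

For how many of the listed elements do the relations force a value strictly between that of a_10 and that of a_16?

3

The relations place a_16 below a_10. An element lies strictly between them when it is forced above a_16 and also forced below a_10.
Above a_16: {a_15, a_14, a_9, a_3, a_12, a_13, a_5, a_1}. Below a_10: {a_15, a_2, a_6, a_7, a_9, a_13}.
Intersection: {a_15, a_9, a_13} — 3.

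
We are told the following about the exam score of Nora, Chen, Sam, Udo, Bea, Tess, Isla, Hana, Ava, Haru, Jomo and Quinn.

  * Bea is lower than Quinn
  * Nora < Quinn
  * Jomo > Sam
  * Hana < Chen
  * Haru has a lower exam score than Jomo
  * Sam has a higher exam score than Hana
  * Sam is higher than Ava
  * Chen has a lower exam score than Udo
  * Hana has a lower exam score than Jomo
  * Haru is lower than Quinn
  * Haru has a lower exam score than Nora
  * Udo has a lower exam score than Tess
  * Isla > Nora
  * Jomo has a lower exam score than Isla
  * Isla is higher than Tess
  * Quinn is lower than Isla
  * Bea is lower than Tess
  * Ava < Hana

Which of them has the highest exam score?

Isla

Chaining downward from Isla: directly below it, Nora, Quinn, Tess, Jomo; then Hana, Udo, Haru, Bea, Sam; then Ava, Chen.
That covers every other element, and nothing is given above Isla, so Isla is the highest exam score.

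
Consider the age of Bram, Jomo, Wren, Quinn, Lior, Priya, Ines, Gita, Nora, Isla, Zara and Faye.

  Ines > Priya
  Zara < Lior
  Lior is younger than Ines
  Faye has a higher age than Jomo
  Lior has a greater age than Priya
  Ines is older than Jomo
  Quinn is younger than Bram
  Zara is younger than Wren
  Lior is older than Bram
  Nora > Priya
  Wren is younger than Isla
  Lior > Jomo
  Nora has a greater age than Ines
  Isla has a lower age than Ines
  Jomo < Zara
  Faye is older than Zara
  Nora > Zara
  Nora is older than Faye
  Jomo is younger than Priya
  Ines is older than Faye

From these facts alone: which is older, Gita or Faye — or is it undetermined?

undetermined

Following every chain through Gita: nothing is chained to Gita.
Faye is not reached, and no chain runs the other way from Faye to Gita.
So the given relations leave the order of Gita and Faye undetermined.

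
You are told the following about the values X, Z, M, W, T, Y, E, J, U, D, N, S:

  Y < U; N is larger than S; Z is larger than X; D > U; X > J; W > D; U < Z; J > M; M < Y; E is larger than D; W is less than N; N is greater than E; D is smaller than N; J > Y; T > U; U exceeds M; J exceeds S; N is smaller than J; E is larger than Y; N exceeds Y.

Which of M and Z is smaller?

M

Link the given pairs in sequence: M < Y; Y < U; U < D; D < E; E < N; N < J; J < X; X < Z.
Together: M < Y < U < D < E < N < J < X < Z.
So M < Z; M is the smaller of the two.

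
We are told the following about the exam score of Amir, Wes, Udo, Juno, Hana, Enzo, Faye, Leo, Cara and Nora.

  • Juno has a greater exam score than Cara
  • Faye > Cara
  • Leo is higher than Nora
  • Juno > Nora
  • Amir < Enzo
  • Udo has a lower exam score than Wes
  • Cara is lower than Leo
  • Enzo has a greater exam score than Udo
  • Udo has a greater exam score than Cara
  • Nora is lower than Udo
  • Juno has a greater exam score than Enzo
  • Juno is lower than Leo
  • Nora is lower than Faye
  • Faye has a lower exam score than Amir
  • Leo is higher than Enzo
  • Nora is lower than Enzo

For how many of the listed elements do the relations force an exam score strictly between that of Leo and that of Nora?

5

Chaining upward from Nora reaches: Faye, Amir, Udo, Enzo, Wes, Juno.
Chaining downward from Leo reaches: Cara, Faye, Amir, Udo, Enzo, Juno.
Strictly between Nora and Leo are those in both lists: Faye, Amir, Udo, Enzo, Juno — 5 elements.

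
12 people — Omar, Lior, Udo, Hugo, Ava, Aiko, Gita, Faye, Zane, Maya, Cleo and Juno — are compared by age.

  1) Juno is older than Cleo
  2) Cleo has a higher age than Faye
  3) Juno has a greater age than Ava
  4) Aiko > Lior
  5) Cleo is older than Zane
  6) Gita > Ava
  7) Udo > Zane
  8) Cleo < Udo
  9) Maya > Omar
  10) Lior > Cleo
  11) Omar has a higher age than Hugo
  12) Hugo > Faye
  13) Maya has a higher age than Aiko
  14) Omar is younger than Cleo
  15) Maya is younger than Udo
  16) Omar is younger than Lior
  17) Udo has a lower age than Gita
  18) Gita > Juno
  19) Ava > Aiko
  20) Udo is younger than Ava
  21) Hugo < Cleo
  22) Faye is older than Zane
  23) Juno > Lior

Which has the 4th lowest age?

The consecutive relations fix a unique order: Zane < Faye < Hugo < Omar < Cleo < Lior < Aiko < Maya < Udo < Ava < Juno < Gita.
The 4th smallest is Omar.

Omar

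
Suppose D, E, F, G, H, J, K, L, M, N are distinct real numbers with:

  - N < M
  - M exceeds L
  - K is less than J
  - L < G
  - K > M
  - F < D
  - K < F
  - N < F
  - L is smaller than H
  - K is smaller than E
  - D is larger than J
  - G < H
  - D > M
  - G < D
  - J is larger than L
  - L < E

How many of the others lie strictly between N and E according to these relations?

2

The relations place N below E. An element lies strictly between them when it is forced above N and also forced below E.
Above N: {M, K, F, J, D}. Below E: {L, M, K}.
Intersection: {M, K} — 2.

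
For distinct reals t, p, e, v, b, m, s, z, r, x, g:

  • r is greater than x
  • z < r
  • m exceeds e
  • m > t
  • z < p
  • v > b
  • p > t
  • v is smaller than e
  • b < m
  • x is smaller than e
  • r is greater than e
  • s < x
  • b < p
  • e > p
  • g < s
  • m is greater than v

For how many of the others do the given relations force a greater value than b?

5

The elements the relations force above b are v, p, e, m, r — no chain reaches any other.
That is 5.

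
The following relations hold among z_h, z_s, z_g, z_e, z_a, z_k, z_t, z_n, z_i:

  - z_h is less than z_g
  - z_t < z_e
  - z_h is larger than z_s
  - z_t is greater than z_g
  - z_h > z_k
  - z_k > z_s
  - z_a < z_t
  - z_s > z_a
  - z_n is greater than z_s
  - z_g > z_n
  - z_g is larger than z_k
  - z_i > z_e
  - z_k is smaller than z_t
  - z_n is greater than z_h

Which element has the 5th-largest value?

z_n

Piecing the relations together gives one ordering: z_a < z_s < z_k < z_h < z_n < z_g < z_t < z_e < z_i.
The 5th largest is z_n.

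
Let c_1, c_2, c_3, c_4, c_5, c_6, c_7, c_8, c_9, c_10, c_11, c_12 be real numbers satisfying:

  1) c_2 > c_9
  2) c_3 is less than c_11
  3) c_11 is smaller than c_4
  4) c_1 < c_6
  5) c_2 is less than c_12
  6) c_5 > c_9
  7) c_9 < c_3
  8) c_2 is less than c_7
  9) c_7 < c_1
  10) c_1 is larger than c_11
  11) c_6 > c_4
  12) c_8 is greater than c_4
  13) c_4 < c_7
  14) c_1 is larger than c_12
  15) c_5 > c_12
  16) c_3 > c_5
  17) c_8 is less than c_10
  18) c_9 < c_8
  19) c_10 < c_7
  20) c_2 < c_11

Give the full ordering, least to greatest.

The consecutive links are each given: c_9 < c_2; c_2 < c_12; c_12 < c_5; c_5 < c_3; c_3 < c_11; c_11 < c_4; c_4 < c_8; c_8 < c_10; c_10 < c_7; c_7 < c_1; c_1 < c_6.

c_9 < c_2 < c_12 < c_5 < c_3 < c_11 < c_4 < c_8 < c_10 < c_7 < c_1 < c_6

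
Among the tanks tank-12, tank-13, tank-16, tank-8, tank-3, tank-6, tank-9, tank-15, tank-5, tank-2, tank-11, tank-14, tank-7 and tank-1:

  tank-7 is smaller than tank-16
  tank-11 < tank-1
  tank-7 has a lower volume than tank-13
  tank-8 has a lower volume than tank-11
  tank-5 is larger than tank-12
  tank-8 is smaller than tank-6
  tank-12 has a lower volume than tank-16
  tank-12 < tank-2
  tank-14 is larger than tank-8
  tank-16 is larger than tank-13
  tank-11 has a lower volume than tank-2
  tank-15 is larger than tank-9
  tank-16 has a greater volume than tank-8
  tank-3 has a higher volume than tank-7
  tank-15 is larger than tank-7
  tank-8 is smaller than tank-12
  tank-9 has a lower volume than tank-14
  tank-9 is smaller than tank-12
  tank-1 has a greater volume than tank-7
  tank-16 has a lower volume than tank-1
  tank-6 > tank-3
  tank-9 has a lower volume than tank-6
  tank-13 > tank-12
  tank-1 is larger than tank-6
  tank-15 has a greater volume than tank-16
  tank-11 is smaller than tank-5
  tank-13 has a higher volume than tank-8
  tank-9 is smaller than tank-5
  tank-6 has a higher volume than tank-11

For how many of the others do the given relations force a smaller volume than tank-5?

4

Directly below tank-5: tank-9, tank-11, tank-12.
One step further: tank-8 (4 so far).
Nothing else is reachable below tank-5; 4 in all.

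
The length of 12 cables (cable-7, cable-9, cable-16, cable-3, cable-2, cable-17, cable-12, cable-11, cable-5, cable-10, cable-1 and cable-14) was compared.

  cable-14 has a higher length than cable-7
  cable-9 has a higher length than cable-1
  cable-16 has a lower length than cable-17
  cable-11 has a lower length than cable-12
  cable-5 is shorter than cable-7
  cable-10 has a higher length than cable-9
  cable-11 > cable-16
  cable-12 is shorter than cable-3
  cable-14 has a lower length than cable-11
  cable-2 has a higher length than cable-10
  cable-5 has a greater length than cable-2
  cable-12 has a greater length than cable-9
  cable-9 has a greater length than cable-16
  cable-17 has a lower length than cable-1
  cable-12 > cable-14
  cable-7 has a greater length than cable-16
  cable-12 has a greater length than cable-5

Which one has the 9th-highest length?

cable-9

Chaining the given pairs: cable-16 < cable-17 < cable-1 < cable-9 < cable-10 < cable-2 < cable-5 < cable-7 < cable-14 < cable-11 < cable-12 < cable-3.
The 9th largest is cable-9.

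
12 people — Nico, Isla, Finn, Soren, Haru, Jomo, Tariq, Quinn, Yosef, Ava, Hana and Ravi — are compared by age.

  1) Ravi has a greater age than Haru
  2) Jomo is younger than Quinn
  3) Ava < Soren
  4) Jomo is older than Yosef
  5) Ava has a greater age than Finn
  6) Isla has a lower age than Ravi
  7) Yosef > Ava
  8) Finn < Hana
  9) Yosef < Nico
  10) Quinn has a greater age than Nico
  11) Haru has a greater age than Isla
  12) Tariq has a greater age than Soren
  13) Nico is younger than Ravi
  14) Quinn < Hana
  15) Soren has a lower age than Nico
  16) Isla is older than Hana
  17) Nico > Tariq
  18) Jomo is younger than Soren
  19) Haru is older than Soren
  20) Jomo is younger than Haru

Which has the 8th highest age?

Chaining the given pairs: Finn < Ava < Yosef < Jomo < Soren < Tariq < Nico < Quinn < Hana < Isla < Haru < Ravi.
Counting 8 from the largest end gives Soren.

Soren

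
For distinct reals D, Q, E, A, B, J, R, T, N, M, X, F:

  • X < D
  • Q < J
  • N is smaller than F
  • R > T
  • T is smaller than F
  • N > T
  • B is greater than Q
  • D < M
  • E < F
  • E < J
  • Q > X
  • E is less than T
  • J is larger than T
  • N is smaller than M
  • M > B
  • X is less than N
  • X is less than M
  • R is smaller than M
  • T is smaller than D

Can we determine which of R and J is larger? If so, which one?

Following every chain through R: above R we get M; below R we get E, T.
J is not reached, and no chain runs the other way from J to R.
So the given relations leave the order of R and J undetermined.

undetermined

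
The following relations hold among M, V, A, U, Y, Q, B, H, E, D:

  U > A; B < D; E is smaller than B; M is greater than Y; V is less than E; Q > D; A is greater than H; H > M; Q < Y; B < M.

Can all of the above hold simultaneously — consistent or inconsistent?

Every relation is compatible with V < E < B < D < Q < Y < M < H < A < U; the set is consistent.

consistent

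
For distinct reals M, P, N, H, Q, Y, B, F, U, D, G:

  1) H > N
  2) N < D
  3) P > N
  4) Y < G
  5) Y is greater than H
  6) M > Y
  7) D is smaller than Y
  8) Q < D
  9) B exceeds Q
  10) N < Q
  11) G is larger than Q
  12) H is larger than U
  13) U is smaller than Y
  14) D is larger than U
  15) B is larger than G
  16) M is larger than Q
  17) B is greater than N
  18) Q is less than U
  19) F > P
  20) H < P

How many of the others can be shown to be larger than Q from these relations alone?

9

Directly above Q: U, D, M, G, B.
One step further: H, Y (7 so far).
One step further: P (8 so far).
One step further: F (9 so far).
No other element is forced above Q by the given relations, so the count is 9.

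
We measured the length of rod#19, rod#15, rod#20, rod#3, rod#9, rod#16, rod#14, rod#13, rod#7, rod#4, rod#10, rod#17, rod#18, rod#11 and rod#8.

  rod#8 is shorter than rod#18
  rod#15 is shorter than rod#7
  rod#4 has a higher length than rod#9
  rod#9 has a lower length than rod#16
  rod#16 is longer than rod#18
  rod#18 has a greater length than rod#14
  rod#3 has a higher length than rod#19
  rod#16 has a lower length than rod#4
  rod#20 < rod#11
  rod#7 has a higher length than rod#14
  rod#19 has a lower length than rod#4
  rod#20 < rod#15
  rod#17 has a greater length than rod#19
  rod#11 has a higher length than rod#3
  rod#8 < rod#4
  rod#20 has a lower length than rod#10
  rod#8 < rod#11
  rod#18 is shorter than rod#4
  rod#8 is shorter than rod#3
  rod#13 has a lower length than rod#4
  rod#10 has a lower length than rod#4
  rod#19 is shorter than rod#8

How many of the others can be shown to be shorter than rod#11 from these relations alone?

4

The elements the relations force below rod#11 are rod#19, rod#20, rod#8, rod#3 — no chain reaches any other.
That is 4.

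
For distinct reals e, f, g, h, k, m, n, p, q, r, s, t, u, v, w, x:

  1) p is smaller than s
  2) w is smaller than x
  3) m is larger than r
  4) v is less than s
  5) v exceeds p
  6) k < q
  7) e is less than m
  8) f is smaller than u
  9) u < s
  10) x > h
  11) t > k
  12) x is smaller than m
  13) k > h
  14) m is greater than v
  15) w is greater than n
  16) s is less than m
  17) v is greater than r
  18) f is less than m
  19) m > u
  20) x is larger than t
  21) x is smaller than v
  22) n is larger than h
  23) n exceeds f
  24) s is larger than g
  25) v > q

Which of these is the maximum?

Chaining downward from m: directly below it, f, r, u, x, v, s, e; then h, q, w, t, g, p; then k, n.
That covers every other element, and nothing is given above m, so m is the maximum.

m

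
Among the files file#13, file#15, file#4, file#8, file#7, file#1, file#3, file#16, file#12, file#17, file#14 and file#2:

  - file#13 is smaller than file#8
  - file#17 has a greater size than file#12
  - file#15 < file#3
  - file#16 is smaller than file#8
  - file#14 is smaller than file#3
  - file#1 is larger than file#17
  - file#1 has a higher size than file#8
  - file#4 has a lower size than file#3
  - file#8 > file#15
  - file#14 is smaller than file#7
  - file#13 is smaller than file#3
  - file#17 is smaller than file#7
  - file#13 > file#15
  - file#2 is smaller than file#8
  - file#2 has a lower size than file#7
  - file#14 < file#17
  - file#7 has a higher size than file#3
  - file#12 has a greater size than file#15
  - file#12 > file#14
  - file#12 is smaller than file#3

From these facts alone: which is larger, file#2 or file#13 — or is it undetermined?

undetermined

Following every chain through file#13: above file#13 we get file#3, file#7, file#8, file#1; below file#13 we get file#15.
file#2 is not reached, and no chain runs the other way from file#2 to file#13.
So the given relations leave the order of file#13 and file#2 undetermined.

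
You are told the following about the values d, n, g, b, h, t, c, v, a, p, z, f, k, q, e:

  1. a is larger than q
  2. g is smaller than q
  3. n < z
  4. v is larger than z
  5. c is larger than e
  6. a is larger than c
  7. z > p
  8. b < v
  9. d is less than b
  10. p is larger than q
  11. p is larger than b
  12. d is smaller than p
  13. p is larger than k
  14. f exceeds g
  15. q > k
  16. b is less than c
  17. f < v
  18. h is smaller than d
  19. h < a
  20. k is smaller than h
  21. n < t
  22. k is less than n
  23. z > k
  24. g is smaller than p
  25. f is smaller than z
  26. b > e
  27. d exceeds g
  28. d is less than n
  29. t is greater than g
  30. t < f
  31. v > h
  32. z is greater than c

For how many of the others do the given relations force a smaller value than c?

6

From c the given relations immediately reach e, b.
From those, d — 3 in total.
From those, g, h — 5 in total.
From those, k — 6 in total.
Nothing else is reachable below c; 6 in all.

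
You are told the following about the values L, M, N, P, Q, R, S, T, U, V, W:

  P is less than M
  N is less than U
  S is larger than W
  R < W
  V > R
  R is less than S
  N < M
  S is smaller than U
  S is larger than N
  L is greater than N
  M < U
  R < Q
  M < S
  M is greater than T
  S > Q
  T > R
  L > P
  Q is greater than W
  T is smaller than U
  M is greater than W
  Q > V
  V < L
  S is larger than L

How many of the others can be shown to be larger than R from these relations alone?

Directly above R: T, V, W, Q, S.
One step further: L, M, U (8 so far).
Nothing else is reachable above R; 8 in all.

8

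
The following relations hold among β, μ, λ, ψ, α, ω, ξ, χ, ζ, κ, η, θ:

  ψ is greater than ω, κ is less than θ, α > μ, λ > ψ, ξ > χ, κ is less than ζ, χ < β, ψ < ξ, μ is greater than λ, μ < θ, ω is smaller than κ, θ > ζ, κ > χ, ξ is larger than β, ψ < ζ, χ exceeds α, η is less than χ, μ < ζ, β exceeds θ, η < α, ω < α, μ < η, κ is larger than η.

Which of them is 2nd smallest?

ψ

The consecutive relations fix a unique order: ω < ψ < λ < μ < η < α < χ < κ < ζ < θ < β < ξ.
Counting 2 from the smallest end gives ψ.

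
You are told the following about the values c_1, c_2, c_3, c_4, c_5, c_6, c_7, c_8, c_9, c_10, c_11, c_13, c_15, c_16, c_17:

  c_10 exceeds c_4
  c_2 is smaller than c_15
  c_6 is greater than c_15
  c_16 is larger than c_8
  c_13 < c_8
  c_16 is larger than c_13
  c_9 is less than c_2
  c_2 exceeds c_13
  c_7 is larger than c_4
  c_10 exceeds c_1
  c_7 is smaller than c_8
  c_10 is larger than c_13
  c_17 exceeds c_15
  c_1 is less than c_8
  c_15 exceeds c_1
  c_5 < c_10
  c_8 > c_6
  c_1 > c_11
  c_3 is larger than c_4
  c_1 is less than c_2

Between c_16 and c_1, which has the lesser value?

c_1

The relevant relations are c_1 < c_2; c_2 < c_15; c_15 < c_6; c_6 < c_8; c_8 < c_16.
Chaining these gives c_1 < c_2 < c_15 < c_6 < c_8 < c_16.
So c_1 < c_16; c_1 is the smaller of the two.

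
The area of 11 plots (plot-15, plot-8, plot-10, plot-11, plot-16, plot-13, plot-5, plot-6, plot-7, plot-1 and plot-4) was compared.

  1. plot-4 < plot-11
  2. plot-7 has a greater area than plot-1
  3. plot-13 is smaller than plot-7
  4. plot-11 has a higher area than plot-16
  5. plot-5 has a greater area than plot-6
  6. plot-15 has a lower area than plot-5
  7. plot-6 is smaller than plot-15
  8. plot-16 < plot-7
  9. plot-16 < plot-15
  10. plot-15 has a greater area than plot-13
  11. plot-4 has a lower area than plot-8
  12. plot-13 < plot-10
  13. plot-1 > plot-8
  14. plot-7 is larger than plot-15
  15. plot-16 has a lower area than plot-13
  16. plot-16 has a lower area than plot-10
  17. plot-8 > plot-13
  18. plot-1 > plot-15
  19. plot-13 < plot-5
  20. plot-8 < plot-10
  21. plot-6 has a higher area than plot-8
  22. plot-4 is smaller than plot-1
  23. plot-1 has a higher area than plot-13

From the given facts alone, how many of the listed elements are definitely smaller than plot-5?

From plot-5 the given relations immediately reach plot-13, plot-6, plot-15.
From those, plot-16, plot-8 — 5 in total.
From those, plot-4 — 6 in total.
Nothing else is reachable below plot-5; 6 in all.

6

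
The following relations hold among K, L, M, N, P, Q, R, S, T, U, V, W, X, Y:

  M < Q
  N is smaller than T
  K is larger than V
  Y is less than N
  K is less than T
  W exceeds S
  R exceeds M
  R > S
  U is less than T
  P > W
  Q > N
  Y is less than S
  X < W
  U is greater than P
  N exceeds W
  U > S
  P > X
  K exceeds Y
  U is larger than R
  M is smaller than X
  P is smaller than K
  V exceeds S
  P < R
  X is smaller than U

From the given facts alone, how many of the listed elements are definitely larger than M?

9

The elements the relations force above M are X, W, P, R, K, N, U, T, Q — no chain reaches any other.
That is 9.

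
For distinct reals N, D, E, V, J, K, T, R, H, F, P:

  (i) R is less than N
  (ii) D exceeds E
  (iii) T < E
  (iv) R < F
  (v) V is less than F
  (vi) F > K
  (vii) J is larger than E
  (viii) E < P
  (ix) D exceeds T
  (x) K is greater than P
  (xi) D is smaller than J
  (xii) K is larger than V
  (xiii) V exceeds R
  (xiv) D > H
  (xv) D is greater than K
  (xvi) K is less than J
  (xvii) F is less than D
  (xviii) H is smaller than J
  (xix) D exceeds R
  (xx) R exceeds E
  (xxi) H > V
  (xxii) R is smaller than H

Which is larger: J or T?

J

Following the relations from T: T < E < R < V < K < F < D < J.
So T < J; J is the larger of the two.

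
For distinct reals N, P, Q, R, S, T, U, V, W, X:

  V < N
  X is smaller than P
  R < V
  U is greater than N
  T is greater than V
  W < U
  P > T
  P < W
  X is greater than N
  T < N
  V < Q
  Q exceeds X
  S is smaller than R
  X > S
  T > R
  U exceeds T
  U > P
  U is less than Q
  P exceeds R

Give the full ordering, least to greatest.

S < R < V < T < N < X < P < W < U < Q

Nothing is placed below S, so it is least; from there S < R; R < V; V < T; T < N; N < X; X < P; P < W; W < U; U < Q, each given directly.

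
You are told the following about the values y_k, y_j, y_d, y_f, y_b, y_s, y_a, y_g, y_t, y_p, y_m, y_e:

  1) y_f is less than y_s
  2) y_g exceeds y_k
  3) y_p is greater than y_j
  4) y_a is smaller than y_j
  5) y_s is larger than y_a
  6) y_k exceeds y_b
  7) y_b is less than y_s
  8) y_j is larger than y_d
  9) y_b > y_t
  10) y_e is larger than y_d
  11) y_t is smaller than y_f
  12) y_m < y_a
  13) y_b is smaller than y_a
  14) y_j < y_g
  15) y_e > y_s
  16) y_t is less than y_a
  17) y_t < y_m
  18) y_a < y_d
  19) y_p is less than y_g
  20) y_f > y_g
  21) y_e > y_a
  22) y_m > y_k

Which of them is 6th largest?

y_j

Chaining the given pairs: y_t < y_b < y_k < y_m < y_a < y_d < y_j < y_p < y_g < y_f < y_s < y_e.
Counting 6 from the largest end gives y_j.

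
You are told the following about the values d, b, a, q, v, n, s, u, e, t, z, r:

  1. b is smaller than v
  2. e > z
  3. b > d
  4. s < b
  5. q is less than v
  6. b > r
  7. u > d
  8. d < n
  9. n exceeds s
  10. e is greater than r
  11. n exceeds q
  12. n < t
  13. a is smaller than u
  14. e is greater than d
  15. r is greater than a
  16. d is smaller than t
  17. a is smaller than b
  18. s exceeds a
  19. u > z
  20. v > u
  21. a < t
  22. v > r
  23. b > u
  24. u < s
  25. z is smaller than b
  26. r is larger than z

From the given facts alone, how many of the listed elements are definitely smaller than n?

6

From n the given relations immediately reach q, d, s.
From those, a, u — 5 in total.
From those, z — 6 in total.
Nothing else is reachable below n; 6 in all.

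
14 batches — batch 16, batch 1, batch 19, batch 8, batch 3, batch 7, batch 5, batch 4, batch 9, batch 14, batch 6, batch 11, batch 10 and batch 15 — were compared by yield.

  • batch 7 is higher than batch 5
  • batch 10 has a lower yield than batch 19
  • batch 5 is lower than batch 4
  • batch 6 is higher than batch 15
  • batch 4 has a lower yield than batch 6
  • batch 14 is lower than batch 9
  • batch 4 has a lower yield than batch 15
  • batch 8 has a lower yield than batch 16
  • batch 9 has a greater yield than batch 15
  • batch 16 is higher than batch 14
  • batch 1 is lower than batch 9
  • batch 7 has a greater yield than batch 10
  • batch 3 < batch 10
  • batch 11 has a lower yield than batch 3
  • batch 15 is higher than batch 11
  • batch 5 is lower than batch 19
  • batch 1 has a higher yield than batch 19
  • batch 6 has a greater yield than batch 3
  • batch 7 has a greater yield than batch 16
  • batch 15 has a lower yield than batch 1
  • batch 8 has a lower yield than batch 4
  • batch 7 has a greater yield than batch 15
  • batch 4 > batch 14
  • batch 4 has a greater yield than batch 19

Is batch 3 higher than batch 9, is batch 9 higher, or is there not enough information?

batch 9

batch 3 < batch 10 and batch 10 < batch 19 give batch 3 < batch 19.
With batch 19 < batch 4: batch 3 < batch 10 < batch 19 < batch 4.
Then batch 4 < batch 15 extends the chain to batch 15.
Then batch 15 < batch 1 extends the chain to batch 1.
Then batch 1 < batch 9 extends the chain to batch 9.
So batch 9 is higher.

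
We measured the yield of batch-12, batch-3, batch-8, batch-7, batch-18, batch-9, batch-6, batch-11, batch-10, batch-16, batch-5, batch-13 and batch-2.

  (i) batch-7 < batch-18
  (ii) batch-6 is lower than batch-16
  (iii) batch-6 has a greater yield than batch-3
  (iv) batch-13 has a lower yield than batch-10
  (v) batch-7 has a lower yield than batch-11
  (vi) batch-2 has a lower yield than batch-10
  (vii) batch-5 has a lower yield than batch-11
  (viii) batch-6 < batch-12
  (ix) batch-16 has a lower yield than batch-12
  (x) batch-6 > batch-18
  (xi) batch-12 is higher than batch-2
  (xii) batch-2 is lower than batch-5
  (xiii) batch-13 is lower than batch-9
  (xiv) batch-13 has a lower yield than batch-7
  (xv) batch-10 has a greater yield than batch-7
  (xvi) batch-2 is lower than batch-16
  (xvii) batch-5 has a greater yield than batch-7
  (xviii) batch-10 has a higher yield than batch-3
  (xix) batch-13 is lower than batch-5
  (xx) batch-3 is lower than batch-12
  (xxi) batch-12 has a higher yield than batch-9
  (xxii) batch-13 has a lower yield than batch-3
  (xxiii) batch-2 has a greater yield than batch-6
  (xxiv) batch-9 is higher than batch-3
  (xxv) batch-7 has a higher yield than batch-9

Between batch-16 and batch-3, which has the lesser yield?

batch-3 < batch-9 and batch-9 < batch-7 give batch-3 < batch-7.
Then batch-7 < batch-18 extends the chain to batch-18.
With batch-18 < batch-6: batch-3 < batch-9 < batch-7 < batch-18 < batch-6.
Then batch-6 < batch-2 extends the chain to batch-2.
Then batch-2 < batch-16 extends the chain to batch-16.
So batch-3 < batch-16; batch-3 is the lower of the two.

batch-3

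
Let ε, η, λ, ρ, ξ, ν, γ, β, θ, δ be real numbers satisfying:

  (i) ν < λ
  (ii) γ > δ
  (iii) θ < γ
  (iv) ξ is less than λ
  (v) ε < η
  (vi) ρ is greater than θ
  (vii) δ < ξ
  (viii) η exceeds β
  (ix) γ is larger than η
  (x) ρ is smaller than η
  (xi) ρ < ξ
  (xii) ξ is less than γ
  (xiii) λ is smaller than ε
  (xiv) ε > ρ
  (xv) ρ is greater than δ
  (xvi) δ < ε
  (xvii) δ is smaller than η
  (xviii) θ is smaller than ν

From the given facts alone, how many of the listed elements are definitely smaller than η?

The elements the relations force below η are θ, δ, ν, ρ, ξ, λ, β, ε — no chain reaches any other.
That is 8.

8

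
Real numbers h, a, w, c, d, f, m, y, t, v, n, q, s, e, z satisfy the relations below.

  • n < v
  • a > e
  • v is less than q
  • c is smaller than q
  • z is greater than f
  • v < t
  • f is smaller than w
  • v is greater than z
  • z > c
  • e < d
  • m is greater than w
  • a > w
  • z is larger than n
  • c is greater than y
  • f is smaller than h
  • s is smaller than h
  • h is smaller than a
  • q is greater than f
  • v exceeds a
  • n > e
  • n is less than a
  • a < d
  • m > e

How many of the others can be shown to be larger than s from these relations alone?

Directly above s: h.
One step further: a (2 so far).
One step further: d, v (4 so far).
One step further: t, q (6 so far).
No other element is forced above s by the given relations, so the count is 6.

6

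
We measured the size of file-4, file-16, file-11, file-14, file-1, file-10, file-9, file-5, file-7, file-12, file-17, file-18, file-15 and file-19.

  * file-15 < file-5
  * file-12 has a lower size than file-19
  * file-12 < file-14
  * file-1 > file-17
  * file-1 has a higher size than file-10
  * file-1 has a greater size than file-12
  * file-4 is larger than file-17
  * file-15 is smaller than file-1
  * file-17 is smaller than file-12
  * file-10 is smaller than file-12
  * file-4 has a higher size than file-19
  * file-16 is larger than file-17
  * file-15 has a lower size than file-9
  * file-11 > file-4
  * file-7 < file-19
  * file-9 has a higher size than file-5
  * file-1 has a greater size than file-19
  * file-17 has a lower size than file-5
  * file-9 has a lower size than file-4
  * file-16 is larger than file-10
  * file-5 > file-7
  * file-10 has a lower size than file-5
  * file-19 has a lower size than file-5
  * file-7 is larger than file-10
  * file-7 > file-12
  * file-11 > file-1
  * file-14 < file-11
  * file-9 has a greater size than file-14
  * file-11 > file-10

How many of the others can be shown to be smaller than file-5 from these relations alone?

Directly below file-5: file-10, file-17, file-7, file-19, file-15.
One step further: file-12 (6 so far).
No other element is forced below file-5 by the given relations, so the count is 6.

6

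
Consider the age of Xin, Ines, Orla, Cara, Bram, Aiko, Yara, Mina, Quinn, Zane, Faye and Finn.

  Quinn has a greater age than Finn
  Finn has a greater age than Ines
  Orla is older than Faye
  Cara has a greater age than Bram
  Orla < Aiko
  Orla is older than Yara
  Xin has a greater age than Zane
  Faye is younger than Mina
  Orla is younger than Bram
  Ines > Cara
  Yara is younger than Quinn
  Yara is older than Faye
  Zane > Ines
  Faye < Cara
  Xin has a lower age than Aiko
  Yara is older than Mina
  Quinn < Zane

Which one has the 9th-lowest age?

Piecing the relations together gives one ordering: Faye < Mina < Yara < Orla < Bram < Cara < Ines < Finn < Quinn < Zane < Xin < Aiko.
Counting 9 from the smallest end gives Quinn.

Quinn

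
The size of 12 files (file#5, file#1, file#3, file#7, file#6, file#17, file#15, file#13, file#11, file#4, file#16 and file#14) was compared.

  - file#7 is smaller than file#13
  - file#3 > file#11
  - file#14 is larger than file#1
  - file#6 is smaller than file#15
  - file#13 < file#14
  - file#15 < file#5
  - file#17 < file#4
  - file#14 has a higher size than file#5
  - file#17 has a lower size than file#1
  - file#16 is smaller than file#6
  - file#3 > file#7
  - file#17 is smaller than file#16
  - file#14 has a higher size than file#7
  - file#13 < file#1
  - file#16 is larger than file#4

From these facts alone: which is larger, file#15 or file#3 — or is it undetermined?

Following every chain through file#15: above file#15 we get file#5, file#14; below file#15 we get file#17, file#4, file#16, file#6.
file#3 is not reached, and no chain runs the other way from file#3 to file#15.
So the given relations leave the order of file#15 and file#3 undetermined.

undetermined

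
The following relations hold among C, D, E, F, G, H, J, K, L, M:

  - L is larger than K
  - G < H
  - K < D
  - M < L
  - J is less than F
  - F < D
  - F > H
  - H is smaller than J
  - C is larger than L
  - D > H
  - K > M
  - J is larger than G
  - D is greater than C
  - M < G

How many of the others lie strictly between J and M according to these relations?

Chaining upward from M reaches: K, G, H, L, C, F, D.
Chaining downward from J reaches: G, H.
Strictly between M and J are those in both lists: G, H — 2 elements.

2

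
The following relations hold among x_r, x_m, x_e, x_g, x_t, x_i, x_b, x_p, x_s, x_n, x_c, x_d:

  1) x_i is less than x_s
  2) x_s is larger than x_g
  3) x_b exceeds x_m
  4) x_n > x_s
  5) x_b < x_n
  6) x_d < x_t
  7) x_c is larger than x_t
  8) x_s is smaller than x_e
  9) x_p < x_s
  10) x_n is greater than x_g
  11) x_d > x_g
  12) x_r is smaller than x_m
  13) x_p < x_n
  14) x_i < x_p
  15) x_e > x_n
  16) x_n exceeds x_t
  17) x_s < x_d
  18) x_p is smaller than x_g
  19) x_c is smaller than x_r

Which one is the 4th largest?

The consecutive relations fix a unique order: x_i < x_p < x_g < x_s < x_d < x_t < x_c < x_r < x_m < x_b < x_n < x_e.
The 4th largest is x_m.

x_m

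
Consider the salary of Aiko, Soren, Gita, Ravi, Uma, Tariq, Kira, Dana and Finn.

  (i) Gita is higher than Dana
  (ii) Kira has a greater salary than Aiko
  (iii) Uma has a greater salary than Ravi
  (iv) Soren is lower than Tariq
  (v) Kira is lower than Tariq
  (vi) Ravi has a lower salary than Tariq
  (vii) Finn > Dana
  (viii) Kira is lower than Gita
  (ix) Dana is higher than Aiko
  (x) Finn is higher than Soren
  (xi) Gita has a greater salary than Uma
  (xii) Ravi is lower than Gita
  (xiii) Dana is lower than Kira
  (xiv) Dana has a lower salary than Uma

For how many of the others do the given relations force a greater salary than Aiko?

Directly above Aiko: Dana, Kira.
One step further: Uma, Finn, Gita, Tariq (6 so far).
No other element is forced above Aiko by the given relations, so the count is 6.

6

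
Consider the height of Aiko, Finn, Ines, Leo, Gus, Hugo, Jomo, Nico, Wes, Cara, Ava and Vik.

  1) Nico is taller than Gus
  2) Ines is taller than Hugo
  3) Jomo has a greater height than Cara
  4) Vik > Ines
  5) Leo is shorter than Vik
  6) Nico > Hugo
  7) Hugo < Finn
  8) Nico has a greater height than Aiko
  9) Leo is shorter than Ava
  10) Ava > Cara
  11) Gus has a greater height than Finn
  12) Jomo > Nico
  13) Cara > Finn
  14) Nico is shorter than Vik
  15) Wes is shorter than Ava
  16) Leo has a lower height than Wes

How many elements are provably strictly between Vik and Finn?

Chaining upward from Finn reaches: Gus, Cara, Nico, Jomo, Ava.
Chaining downward from Vik reaches: Hugo, Gus, Aiko, Leo, Nico, Ines.
Strictly between Finn and Vik are those in both lists: Gus, Nico — 2 elements.

2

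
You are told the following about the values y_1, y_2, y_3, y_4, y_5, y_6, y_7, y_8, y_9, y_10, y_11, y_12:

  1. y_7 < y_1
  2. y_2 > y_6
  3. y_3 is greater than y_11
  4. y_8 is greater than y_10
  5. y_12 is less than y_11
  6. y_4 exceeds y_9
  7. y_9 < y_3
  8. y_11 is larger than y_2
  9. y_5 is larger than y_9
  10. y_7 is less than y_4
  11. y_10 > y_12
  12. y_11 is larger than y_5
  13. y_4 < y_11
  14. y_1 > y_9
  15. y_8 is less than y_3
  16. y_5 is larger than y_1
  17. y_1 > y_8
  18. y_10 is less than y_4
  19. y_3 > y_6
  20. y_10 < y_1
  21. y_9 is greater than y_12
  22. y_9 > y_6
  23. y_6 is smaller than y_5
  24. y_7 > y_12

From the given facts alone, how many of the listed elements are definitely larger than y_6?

Directly above y_6: y_9, y_2, y_5, y_3.
One step further: y_1, y_4, y_11 (7 so far).
Nothing else is reachable above y_6; 7 in all.

7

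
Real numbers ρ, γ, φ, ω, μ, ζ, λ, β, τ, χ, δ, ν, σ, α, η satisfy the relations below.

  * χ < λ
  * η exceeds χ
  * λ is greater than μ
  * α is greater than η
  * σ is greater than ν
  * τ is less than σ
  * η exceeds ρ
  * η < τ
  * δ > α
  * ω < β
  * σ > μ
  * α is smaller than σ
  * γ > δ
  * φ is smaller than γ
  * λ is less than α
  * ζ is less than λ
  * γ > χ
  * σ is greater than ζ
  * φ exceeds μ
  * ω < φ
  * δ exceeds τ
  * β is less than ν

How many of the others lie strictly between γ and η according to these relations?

3

Chaining upward from η reaches: τ, α, σ, δ.
Chaining downward from γ reaches: ρ, χ, μ, ω, ζ, τ, φ, λ, α, δ.
Strictly between η and γ are those in both lists: τ, α, δ — 3 elements.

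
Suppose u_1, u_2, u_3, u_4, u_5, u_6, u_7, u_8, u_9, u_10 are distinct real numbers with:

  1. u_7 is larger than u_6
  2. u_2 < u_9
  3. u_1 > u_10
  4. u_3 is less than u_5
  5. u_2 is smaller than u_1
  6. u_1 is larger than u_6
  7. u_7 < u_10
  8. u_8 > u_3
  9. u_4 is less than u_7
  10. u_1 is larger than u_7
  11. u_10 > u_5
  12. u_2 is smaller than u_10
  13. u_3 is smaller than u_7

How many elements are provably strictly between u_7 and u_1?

Chaining upward from u_7 reaches: u_10.
Chaining downward from u_1 reaches: u_4, u_6, u_3, u_2, u_5, u_10.
Strictly between u_7 and u_1 are those in both lists: u_10 — 1 element.

1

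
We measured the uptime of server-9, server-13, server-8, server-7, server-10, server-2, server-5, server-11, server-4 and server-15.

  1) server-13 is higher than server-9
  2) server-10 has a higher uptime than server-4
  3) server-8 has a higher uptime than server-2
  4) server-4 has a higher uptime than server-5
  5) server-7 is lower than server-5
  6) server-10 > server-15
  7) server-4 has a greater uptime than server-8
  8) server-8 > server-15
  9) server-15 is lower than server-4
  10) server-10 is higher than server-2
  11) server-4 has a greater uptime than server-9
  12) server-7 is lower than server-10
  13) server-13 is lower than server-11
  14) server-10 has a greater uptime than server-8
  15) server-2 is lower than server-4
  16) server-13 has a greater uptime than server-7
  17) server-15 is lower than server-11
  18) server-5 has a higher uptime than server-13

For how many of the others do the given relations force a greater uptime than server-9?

The elements the relations force above server-9 are server-13, server-11, server-5, server-4, server-10 — no chain reaches any other.
That is 5.

5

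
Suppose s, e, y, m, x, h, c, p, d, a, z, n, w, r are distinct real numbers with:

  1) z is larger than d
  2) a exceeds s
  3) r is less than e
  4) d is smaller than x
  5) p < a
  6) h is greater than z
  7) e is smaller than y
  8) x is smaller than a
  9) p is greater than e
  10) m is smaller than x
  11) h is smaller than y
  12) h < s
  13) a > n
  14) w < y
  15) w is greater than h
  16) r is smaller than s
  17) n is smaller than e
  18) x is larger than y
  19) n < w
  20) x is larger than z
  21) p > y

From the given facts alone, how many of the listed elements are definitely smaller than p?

From p the given relations immediately reach e, y.
From those, n, r, h, w — 6 in total.
From those, z — 7 in total.
From those, d — 8 in total.
No other element is forced below p by the given relations, so the count is 8.

8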